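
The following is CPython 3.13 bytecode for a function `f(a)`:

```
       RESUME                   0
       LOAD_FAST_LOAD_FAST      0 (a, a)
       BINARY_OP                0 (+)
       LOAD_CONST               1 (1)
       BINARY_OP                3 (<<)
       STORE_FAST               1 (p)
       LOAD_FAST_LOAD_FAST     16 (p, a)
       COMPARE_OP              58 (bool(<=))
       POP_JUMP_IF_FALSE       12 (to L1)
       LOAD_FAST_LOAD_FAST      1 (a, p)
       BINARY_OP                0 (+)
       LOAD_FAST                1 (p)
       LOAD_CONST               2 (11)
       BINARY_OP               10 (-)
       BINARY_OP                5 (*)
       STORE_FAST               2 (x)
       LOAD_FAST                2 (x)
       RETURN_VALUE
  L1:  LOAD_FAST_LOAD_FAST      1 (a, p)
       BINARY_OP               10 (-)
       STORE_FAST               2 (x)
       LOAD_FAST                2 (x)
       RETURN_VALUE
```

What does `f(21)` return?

LOAD_FAST_LOAD_FAST a,a → push 21,21. Stack: [21, 21]
BINARY_OP + → 21 + 21 = 42. Stack: [42]
LOAD_CONST → push 1. Stack: [42, 1]
BINARY_OP << → 42 << 1 = 84. Stack: [84]
STORE_FAST p → p=84. Stack: []
LOAD_FAST_LOAD_FAST p,a → push 84,21. Stack: [84, 21]
COMPARE_OP bool(<=) → 84 vs 21 = False. Stack: [False]
POP_JUMP_IF_FALSE → pop False; jump. Stack: []
LOAD_FAST_LOAD_FAST a,p → push 21,84. Stack: [21, 84]
BINARY_OP - → 21 - 84 = -63. Stack: [-63]
STORE_FAST x → x=-63. Stack: []
LOAD_FAST x → push -63. Stack: [-63]
RETURN_VALUE → return -63.

-63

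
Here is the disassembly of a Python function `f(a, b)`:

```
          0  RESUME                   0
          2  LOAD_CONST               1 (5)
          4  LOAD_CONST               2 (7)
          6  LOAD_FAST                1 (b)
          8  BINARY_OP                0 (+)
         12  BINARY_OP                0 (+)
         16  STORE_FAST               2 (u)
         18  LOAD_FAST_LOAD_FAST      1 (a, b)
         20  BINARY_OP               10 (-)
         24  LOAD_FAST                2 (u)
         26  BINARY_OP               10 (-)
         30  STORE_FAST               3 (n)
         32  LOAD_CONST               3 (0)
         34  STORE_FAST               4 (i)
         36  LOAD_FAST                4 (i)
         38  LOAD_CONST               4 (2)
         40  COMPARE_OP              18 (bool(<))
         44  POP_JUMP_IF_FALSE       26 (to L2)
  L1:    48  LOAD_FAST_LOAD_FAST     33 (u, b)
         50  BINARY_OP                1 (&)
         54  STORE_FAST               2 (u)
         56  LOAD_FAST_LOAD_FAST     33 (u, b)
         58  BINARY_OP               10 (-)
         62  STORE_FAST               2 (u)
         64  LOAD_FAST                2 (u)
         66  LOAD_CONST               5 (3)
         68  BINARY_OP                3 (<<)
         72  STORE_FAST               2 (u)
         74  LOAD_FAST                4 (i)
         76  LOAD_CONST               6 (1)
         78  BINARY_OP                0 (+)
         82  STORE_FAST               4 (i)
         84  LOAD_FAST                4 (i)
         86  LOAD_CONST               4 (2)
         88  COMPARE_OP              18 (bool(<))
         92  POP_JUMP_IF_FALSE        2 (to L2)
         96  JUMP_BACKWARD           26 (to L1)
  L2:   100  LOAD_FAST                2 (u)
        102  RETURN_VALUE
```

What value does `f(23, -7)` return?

LOAD_CONST → push 5. Stack: [5]
LOAD_CONST → push 7. Stack: [5, 7]
LOAD_FAST b → push -7. Stack: [5, 7, -7]
BINARY_OP + → 7 + -7 = 0. Stack: [5, 0]
BINARY_OP + → 5 + 0 = 5. Stack: [5]
STORE_FAST u → u=5. Stack: []
LOAD_FAST_LOAD_FAST a,b → push 23,-7. Stack: [23, -7]
BINARY_OP - → 23 - -7 = 30. Stack: [30]
LOAD_FAST u → push 5. Stack: [30, 5]
BINARY_OP - → 30 - 5 = 25. Stack: [25]
STORE_FAST n → n=25. Stack: []
LOAD_CONST → push 0. Stack: [0]
STORE_FAST i → i=0. Stack: []
LOAD_FAST i → push 0. Stack: [0]
LOAD_CONST → push 2. Stack: [0, 2]
COMPARE_OP bool(<) → 0 vs 2 = True. Stack: [True]
POP_JUMP_IF_FALSE → pop True; no jump. Stack: []
LOAD_FAST_LOAD_FAST u,b → push 5,-7. Stack: [5, -7]
BINARY_OP & → 5 & -7 = 1. Stack: [1]
STORE_FAST u → u=1. Stack: []
LOAD_FAST_LOAD_FAST u,b → push 1,-7. Stack: [1, -7]
BINARY_OP - → 1 - -7 = 8. Stack: [8]
STORE_FAST u → u=8. Stack: []
LOAD_FAST u → push 8. Stack: [8]
LOAD_CONST → push 3. Stack: [8, 3]
BINARY_OP << → 8 << 3 = 64. Stack: [64]
STORE_FAST u → u=64. Stack: []
LOAD_FAST i → push 0. Stack: [0]
LOAD_CONST → push 1. Stack: [0, 1]
BINARY_OP + → 0 + 1 = 1. Stack: [1]
STORE_FAST i → i=1. Stack: []
LOAD_FAST i → push 1. Stack: [1]
LOAD_CONST → push 2. Stack: [1, 2]
COMPARE_OP bool(<) → 1 vs 2 = True. Stack: [True]
POP_JUMP_IF_FALSE → pop True; no jump. Stack: []
LOAD_FAST_LOAD_FAST u,b → push 64,-7. Stack: [64, -7]
BINARY_OP & → 64 & -7 = 64. Stack: [64]
STORE_FAST u → u=64. Stack: []
LOAD_FAST_LOAD_FAST u,b → push 64,-7. Stack: [64, -7]
BINARY_OP - → 64 - -7 = 71. Stack: [71]
STORE_FAST u → u=71. Stack: []
LOAD_FAST u → push 71. Stack: [71]
LOAD_CONST → push 3. Stack: [71, 3]
BINARY_OP << → 71 << 3 = 568. Stack: [568]
STORE_FAST u → u=568. Stack: []
LOAD_FAST i → push 1. Stack: [1]
LOAD_CONST → push 1. Stack: [1, 1]
BINARY_OP + → 1 + 1 = 2. Stack: [2]
STORE_FAST i → i=2. Stack: []
LOAD_FAST i → push 2. Stack: [2]
LOAD_CONST → push 2. Stack: [2, 2]
COMPARE_OP bool(<) → 2 vs 2 = False. Stack: [False]
POP_JUMP_IF_FALSE → pop False; jump. Stack: []
LOAD_FAST u → push 568. Stack: [568]
RETURN_VALUE → return 568.

568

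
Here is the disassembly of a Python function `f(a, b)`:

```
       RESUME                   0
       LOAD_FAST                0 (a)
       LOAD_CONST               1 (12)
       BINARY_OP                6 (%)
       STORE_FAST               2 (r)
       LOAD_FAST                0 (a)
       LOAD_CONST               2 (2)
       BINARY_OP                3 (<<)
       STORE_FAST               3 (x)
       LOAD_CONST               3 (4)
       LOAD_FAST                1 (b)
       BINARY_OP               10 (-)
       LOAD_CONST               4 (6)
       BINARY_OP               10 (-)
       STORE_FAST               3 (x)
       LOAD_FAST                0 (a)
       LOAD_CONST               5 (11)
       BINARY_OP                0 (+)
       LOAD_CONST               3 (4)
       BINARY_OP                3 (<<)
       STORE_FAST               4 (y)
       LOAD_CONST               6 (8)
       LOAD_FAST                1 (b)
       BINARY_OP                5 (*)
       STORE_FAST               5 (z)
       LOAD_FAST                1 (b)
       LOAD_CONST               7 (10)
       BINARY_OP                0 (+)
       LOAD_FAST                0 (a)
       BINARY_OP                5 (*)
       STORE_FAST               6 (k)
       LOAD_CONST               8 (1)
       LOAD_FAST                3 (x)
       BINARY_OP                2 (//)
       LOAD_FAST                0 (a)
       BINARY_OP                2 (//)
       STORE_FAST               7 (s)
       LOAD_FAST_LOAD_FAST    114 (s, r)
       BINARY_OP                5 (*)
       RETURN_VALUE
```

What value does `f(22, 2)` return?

LOAD_FAST a → push 22. Stack: [22]
LOAD_CONST → push 12. Stack: [22, 12]
BINARY_OP % → 22 % 12 = 10. Stack: [10]
STORE_FAST r → r=10. Stack: []
LOAD_FAST a → push 22. Stack: [22]
LOAD_CONST → push 2. Stack: [22, 2]
BINARY_OP << → 22 << 2 = 88. Stack: [88]
STORE_FAST x → x=88. Stack: []
LOAD_CONST → push 4. Stack: [4]
LOAD_FAST b → push 2. Stack: [4, 2]
BINARY_OP - → 4 - 2 = 2. Stack: [2]
LOAD_CONST → push 6. Stack: [2, 6]
BINARY_OP - → 2 - 6 = -4. Stack: [-4]
STORE_FAST x → x=-4. Stack: []
LOAD_FAST a → push 22. Stack: [22]
LOAD_CONST → push 11. Stack: [22, 11]
BINARY_OP + → 22 + 11 = 33. Stack: [33]
LOAD_CONST → push 4. Stack: [33, 4]
BINARY_OP << → 33 << 4 = 528. Stack: [528]
STORE_FAST y → y=528. Stack: []
LOAD_CONST → push 8. Stack: [8]
LOAD_FAST b → push 2. Stack: [8, 2]
BINARY_OP * → 8 * 2 = 16. Stack: [16]
STORE_FAST z → z=16. Stack: []
LOAD_FAST b → push 2. Stack: [2]
LOAD_CONST → push 10. Stack: [2, 10]
BINARY_OP + → 2 + 10 = 12. Stack: [12]
LOAD_FAST a → push 22. Stack: [12, 22]
BINARY_OP * → 12 * 22 = 264. Stack: [264]
STORE_FAST k → k=264. Stack: []
LOAD_CONST → push 1. Stack: [1]
LOAD_FAST x → push -4. Stack: [1, -4]
BINARY_OP // → 1 // -4 = -1. Stack: [-1]
LOAD_FAST a → push 22. Stack: [-1, 22]
BINARY_OP // → -1 // 22 = -1. Stack: [-1]
STORE_FAST s → s=-1. Stack: []
LOAD_FAST_LOAD_FAST s,r → push -1,10. Stack: [-1, 10]
BINARY_OP * → -1 * 10 = -10. Stack: [-10]
RETURN_VALUE → return -10.

-10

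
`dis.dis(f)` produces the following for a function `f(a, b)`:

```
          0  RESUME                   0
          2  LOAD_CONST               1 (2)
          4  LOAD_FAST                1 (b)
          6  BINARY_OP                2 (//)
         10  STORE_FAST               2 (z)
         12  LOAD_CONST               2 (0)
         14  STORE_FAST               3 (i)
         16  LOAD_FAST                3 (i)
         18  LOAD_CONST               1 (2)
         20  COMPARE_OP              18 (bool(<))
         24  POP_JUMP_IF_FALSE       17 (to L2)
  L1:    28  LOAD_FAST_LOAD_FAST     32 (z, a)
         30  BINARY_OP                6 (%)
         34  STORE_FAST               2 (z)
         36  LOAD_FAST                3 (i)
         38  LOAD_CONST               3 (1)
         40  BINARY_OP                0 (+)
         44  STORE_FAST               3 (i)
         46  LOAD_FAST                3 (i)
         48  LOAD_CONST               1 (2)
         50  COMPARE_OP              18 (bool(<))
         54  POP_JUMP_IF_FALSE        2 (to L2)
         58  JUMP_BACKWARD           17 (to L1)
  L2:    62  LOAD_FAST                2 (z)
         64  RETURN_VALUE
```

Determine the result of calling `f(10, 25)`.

LOAD_CONST → push 2. Stack: [2]
LOAD_FAST b → push 25. Stack: [2, 25]
BINARY_OP // → 2 // 25 = 0. Stack: [0]
STORE_FAST z → z=0. Stack: []
LOAD_CONST → push 0. Stack: [0]
STORE_FAST i → i=0. Stack: []
LOAD_FAST i → push 0. Stack: [0]
LOAD_CONST → push 2. Stack: [0, 2]
COMPARE_OP bool(<) → 0 vs 2 = True. Stack: [True]
POP_JUMP_IF_FALSE → pop True; no jump. Stack: []
LOAD_FAST_LOAD_FAST z,a → push 0,10. Stack: [0, 10]
BINARY_OP % → 0 % 10 = 0. Stack: [0]
STORE_FAST z → z=0. Stack: []
LOAD_FAST i → push 0. Stack: [0]
LOAD_CONST → push 1. Stack: [0, 1]
BINARY_OP + → 0 + 1 = 1. Stack: [1]
STORE_FAST i → i=1. Stack: []
LOAD_FAST i → push 1. Stack: [1]
LOAD_CONST → push 2. Stack: [1, 2]
COMPARE_OP bool(<) → 1 vs 2 = True. Stack: [True]
POP_JUMP_IF_FALSE → pop True; no jump. Stack: []
LOAD_FAST_LOAD_FAST z,a → push 0,10. Stack: [0, 10]
BINARY_OP % → 0 % 10 = 0. Stack: [0]
STORE_FAST z → z=0. Stack: []
LOAD_FAST i → push 1. Stack: [1]
LOAD_CONST → push 1. Stack: [1, 1]
BINARY_OP + → 1 + 1 = 2. Stack: [2]
STORE_FAST i → i=2. Stack: []
LOAD_FAST i → push 2. Stack: [2]
LOAD_CONST → push 2. Stack: [2, 2]
COMPARE_OP bool(<) → 2 vs 2 = False. Stack: [False]
POP_JUMP_IF_FALSE → pop False; jump. Stack: []
LOAD_FAST z → push 0. Stack: [0]
RETURN_VALUE → return 0.

0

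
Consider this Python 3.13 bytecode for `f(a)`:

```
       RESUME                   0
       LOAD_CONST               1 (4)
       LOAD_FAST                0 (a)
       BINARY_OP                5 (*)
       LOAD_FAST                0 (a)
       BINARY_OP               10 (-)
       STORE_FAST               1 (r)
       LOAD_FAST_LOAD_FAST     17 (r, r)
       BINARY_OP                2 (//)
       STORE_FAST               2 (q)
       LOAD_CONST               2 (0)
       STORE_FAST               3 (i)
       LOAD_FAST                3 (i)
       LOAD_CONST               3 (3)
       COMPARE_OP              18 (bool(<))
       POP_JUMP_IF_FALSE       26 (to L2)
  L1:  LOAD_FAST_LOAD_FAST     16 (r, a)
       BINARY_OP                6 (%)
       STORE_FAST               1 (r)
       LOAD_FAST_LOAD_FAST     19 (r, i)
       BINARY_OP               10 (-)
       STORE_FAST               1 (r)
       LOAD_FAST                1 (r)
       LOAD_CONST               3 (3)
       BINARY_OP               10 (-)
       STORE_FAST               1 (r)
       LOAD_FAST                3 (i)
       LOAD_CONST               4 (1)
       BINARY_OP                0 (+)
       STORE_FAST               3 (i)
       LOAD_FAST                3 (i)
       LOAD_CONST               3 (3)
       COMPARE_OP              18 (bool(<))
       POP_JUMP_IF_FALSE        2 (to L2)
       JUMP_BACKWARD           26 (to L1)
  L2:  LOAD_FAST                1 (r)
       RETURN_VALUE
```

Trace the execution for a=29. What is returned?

LOAD_CONST → push 4
LOAD_FAST a → push 29
BINARY_OP * → 4 * 29 = 116
LOAD_FAST a → push 29
BINARY_OP - → 116 - 29 = 87
STORE_FAST r → r=87
LOAD_FAST_LOAD_FAST r,r → push 87,87
BINARY_OP // → 87 // 87 = 1
STORE_FAST q → q=1
LOAD_CONST → push 0
STORE_FAST i → i=0
LOAD_FAST i → push 0
LOAD_CONST → push 3
COMPARE_OP bool(<) → 0 vs 3 = True
POP_JUMP_IF_FALSE → pop True; no jump
LOAD_FAST_LOAD_FAST r,a → push 87,29
BINARY_OP % → 87 % 29 = 0
STORE_FAST r → r=0
LOAD_FAST_LOAD_FAST r,i → push 0,0
BINARY_OP - → 0 - 0 = 0
STORE_FAST r → r=0
LOAD_FAST r → push 0
LOAD_CONST → push 3
BINARY_OP - → 0 - 3 = -3
STORE_FAST r → r=-3
LOAD_FAST i → push 0
LOAD_CONST → push 1
BINARY_OP + → 0 + 1 = 1
STORE_FAST i → i=1
LOAD_FAST i → push 1
LOAD_CONST → push 3
COMPARE_OP bool(<) → 1 vs 3 = True
POP_JUMP_IF_FALSE → pop True; no jump
LOAD_FAST_LOAD_FAST r,a → push -3,29
BINARY_OP % → -3 % 29 = 26
STORE_FAST r → r=26
LOAD_FAST_LOAD_FAST r,i → push 26,1
BINARY_OP - → 26 - 1 = 25
STORE_FAST r → r=25
LOAD_FAST r → push 25
LOAD_CONST → push 3
BINARY_OP - → 25 - 3 = 22
STORE_FAST r → r=22
LOAD_FAST i → push 1
LOAD_CONST → push 1
BINARY_OP + → 1 + 1 = 2
STORE_FAST i → i=2
LOAD_FAST i → push 2
LOAD_CONST → push 3
COMPARE_OP bool(<) → 2 vs 3 = True
POP_JUMP_IF_FALSE → pop True; no jump
LOAD_FAST_LOAD_FAST r,a → push 22,29
BINARY_OP % → 22 % 29 = 22
STORE_FAST r → r=22
LOAD_FAST_LOAD_FAST r,i → push 22,2
BINARY_OP - → 22 - 2 = 20
STORE_FAST r → r=20
LOAD_FAST r → push 20
LOAD_CONST → push 3
BINARY_OP - → 20 - 3 = 17
STORE_FAST r → r=17
LOAD_FAST i → push 2
LOAD_CONST → push 1
BINARY_OP + → 2 + 1 = 3
STORE_FAST i → i=3
LOAD_FAST i → push 3
LOAD_CONST → push 3
COMPARE_OP bool(<) → 3 vs 3 = False
POP_JUMP_IF_FALSE → pop False; jump
LOAD_FAST r → push 17
RETURN_VALUE → return 17.

17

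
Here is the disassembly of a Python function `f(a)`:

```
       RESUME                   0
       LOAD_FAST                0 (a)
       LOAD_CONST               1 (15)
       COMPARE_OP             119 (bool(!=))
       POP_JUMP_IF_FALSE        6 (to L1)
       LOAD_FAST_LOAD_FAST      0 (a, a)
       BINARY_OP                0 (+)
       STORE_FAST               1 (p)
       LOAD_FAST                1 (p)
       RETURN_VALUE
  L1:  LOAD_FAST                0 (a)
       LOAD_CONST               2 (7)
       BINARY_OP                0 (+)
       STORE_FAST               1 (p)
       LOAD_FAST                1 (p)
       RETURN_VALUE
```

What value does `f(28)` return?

56

LOAD_FAST a → push 28. Stack: [28]
LOAD_CONST → push 15. Stack: [28, 15]
COMPARE_OP bool(!=) → 28 vs 15 = True. Stack: [True]
POP_JUMP_IF_FALSE → pop True; no jump. Stack: []
LOAD_FAST_LOAD_FAST a,a → push 28,28. Stack: [28, 28]
BINARY_OP + → 28 + 28 = 56. Stack: [56]
STORE_FAST p → p=56. Stack: []
LOAD_FAST p → push 56. Stack: [56]
RETURN_VALUE → return 56.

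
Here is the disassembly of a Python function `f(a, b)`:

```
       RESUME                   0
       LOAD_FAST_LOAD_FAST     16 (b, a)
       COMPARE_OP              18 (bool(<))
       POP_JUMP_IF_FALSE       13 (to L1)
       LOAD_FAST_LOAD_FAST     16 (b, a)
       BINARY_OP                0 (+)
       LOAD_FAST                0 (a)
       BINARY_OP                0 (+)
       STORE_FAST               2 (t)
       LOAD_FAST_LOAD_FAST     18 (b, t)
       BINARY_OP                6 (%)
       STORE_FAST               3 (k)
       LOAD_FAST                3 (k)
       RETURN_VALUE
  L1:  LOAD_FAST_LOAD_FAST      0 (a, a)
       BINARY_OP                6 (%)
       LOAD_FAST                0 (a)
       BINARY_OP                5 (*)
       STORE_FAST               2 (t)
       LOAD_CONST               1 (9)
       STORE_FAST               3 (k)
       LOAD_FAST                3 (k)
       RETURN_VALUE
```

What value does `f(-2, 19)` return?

LOAD_FAST_LOAD_FAST b,a → push 19,-2. Stack: [19, -2]
COMPARE_OP bool(<) → 19 vs -2 = False. Stack: [False]
POP_JUMP_IF_FALSE → pop False; jump. Stack: []
LOAD_FAST_LOAD_FAST a,a → push -2,-2. Stack: [-2, -2]
BINARY_OP % → -2 % -2 = 0. Stack: [0]
LOAD_FAST a → push -2. Stack: [0, -2]
BINARY_OP * → 0 * -2 = 0. Stack: [0]
STORE_FAST t → t=0. Stack: []
LOAD_CONST → push 9. Stack: [9]
STORE_FAST k → k=9. Stack: []
LOAD_FAST k → push 9. Stack: [9]
RETURN_VALUE → return 9.

9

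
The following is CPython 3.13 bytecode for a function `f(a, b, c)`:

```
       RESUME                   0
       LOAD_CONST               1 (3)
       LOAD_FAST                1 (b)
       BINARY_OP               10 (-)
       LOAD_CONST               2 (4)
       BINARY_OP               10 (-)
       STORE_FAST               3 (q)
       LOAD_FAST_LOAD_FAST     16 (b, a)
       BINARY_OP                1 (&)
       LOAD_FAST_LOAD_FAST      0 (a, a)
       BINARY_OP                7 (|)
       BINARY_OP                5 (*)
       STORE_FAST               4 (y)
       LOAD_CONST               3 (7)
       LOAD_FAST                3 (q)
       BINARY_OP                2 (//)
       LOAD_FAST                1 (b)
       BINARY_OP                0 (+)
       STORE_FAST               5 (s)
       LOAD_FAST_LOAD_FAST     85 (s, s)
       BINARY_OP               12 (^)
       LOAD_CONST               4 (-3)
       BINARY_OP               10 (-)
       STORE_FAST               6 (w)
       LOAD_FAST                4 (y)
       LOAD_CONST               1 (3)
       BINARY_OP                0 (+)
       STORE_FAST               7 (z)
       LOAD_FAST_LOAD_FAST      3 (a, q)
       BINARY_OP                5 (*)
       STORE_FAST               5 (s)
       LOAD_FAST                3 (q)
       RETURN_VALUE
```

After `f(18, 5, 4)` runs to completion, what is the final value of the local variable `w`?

3

LOAD_CONST → push 3. Stack: [3]
LOAD_FAST b → push 5. Stack: [3, 5]
BINARY_OP - → 3 - 5 = -2. Stack: [-2]
LOAD_CONST → push 4. Stack: [-2, 4]
BINARY_OP - → -2 - 4 = -6. Stack: [-6]
STORE_FAST q → q=-6. Stack: []
LOAD_FAST_LOAD_FAST b,a → push 5,18. Stack: [5, 18]
BINARY_OP & → 5 & 18 = 0. Stack: [0]
LOAD_FAST_LOAD_FAST a,a → push 18,18. Stack: [0, 18, 18]
BINARY_OP | → 18 | 18 = 18. Stack: [0, 18]
BINARY_OP * → 0 * 18 = 0. Stack: [0]
STORE_FAST y → y=0. Stack: []
LOAD_CONST → push 7. Stack: [7]
LOAD_FAST q → push -6. Stack: [7, -6]
BINARY_OP // → 7 // -6 = -2. Stack: [-2]
LOAD_FAST b → push 5. Stack: [-2, 5]
BINARY_OP + → -2 + 5 = 3. Stack: [3]
STORE_FAST s → s=3. Stack: []
LOAD_FAST_LOAD_FAST s,s → push 3,3. Stack: [3, 3]
BINARY_OP ^ → 3 ^ 3 = 0. Stack: [0]
LOAD_CONST → push -3. Stack: [0, -3]
BINARY_OP - → 0 - -3 = 3. Stack: [3]
STORE_FAST w → w=3. Stack: []
LOAD_FAST y → push 0. Stack: [0]
LOAD_CONST → push 3. Stack: [0, 3]
BINARY_OP + → 0 + 3 = 3. Stack: [3]
STORE_FAST z → z=3. Stack: []
LOAD_FAST_LOAD_FAST a,q → push 18,-6. Stack: [18, -6]
BINARY_OP * → 18 * -6 = -108. Stack: [-108]
STORE_FAST s → s=-108. Stack: []
LOAD_FAST q → push -6. Stack: [-6]
RETURN_VALUE → return -6.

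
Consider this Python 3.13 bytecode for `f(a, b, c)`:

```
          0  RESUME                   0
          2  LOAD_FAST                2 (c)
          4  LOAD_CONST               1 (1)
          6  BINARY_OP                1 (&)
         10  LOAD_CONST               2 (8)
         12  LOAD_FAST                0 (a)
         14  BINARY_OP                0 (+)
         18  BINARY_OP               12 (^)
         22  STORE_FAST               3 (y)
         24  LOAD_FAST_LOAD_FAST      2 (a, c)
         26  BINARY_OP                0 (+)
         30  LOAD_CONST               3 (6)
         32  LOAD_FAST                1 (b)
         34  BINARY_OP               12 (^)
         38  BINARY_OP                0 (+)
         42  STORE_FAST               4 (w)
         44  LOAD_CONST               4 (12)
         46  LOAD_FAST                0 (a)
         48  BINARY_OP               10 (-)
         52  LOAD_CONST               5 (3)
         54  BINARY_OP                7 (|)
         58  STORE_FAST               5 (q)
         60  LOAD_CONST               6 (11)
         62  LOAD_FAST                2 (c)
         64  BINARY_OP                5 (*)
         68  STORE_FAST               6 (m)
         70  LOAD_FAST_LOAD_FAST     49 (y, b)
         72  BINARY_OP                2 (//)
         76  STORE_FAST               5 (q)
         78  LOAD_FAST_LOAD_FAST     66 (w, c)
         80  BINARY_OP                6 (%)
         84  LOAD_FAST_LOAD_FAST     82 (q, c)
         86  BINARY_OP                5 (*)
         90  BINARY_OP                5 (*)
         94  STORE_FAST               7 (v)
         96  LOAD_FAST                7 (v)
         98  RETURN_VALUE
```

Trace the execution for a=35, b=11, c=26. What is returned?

LOAD_FAST c → push 26. Stack: [26]
LOAD_CONST → push 1. Stack: [26, 1]
BINARY_OP & → 26 & 1 = 0. Stack: [0]
LOAD_CONST → push 8. Stack: [0, 8]
LOAD_FAST a → push 35. Stack: [0, 8, 35]
BINARY_OP + → 8 + 35 = 43. Stack: [0, 43]
BINARY_OP ^ → 0 ^ 43 = 43. Stack: [43]
STORE_FAST y → y=43. Stack: []
LOAD_FAST_LOAD_FAST a,c → push 35,26. Stack: [35, 26]
BINARY_OP + → 35 + 26 = 61. Stack: [61]
LOAD_CONST → push 6. Stack: [61, 6]
LOAD_FAST b → push 11. Stack: [61, 6, 11]
BINARY_OP ^ → 6 ^ 11 = 13. Stack: [61, 13]
BINARY_OP + → 61 + 13 = 74. Stack: [74]
STORE_FAST w → w=74. Stack: []
LOAD_CONST → push 12. Stack: [12]
LOAD_FAST a → push 35. Stack: [12, 35]
BINARY_OP - → 12 - 35 = -23. Stack: [-23]
LOAD_CONST → push 3. Stack: [-23, 3]
BINARY_OP | → -23 | 3 = -21. Stack: [-21]
STORE_FAST q → q=-21. Stack: []
LOAD_CONST → push 11. Stack: [11]
LOAD_FAST c → push 26. Stack: [11, 26]
BINARY_OP * → 11 * 26 = 286. Stack: [286]
STORE_FAST m → m=286. Stack: []
LOAD_FAST_LOAD_FAST y,b → push 43,11. Stack: [43, 11]
BINARY_OP // → 43 // 11 = 3. Stack: [3]
STORE_FAST q → q=3. Stack: []
LOAD_FAST_LOAD_FAST w,c → push 74,26. Stack: [74, 26]
BINARY_OP % → 74 % 26 = 22. Stack: [22]
LOAD_FAST_LOAD_FAST q,c → push 3,26. Stack: [22, 3, 26]
BINARY_OP * → 3 * 26 = 78. Stack: [22, 78]
BINARY_OP * → 22 * 78 = 1716. Stack: [1716]
STORE_FAST v → v=1716. Stack: []
LOAD_FAST v → push 1716. Stack: [1716]
RETURN_VALUE → return 1716.

1716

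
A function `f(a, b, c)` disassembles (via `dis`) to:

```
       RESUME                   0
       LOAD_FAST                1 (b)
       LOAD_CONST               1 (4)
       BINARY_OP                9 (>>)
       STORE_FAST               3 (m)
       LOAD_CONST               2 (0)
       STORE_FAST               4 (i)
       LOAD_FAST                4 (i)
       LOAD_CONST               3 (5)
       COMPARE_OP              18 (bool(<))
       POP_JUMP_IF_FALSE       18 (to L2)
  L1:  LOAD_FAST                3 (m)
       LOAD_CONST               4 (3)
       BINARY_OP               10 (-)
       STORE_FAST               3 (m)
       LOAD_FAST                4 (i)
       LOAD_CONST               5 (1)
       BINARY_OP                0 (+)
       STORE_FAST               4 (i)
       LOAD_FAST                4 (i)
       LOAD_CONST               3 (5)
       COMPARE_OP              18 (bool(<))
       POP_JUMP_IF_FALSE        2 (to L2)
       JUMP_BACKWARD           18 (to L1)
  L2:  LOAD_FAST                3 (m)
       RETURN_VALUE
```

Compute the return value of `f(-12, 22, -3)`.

LOAD_FAST b → push 22
LOAD_CONST → push 4
BINARY_OP >> → 22 >> 4 = 1
STORE_FAST m → m=1
LOAD_CONST → push 0
STORE_FAST i → i=0
LOAD_FAST i → push 0
LOAD_CONST → push 5
COMPARE_OP bool(<) → 0 vs 5 = True
POP_JUMP_IF_FALSE → pop True; no jump
LOAD_FAST m → push 1
LOAD_CONST → push 3
BINARY_OP - → 1 - 3 = -2
STORE_FAST m → m=-2
LOAD_FAST i → push 0
LOAD_CONST → push 1
BINARY_OP + → 0 + 1 = 1
STORE_FAST i → i=1
LOAD_FAST i → push 1
LOAD_CONST → push 5
COMPARE_OP bool(<) → 1 vs 5 = True
POP_JUMP_IF_FALSE → pop True; no jump
LOAD_FAST m → push -2
LOAD_CONST → push 3
BINARY_OP - → -2 - 3 = -5
STORE_FAST m → m=-5
LOAD_FAST i → push 1
LOAD_CONST → push 1
BINARY_OP + → 1 + 1 = 2
STORE_FAST i → i=2
LOAD_FAST i → push 2
LOAD_CONST → push 5
COMPARE_OP bool(<) → 2 vs 5 = True
POP_JUMP_IF_FALSE → pop True; no jump
LOAD_FAST m → push -5
LOAD_CONST → push 3
BINARY_OP - → -5 - 3 = -8
STORE_FAST m → m=-8
LOAD_FAST i → push 2
LOAD_CONST → push 1
BINARY_OP + → 2 + 1 = 3
STORE_FAST i → i=3
LOAD_FAST i → push 3
LOAD_CONST → push 5
COMPARE_OP bool(<) → 3 vs 5 = True
POP_JUMP_IF_FALSE → pop True; no jump
LOAD_FAST m → push -8
LOAD_CONST → push 3
BINARY_OP - → -8 - 3 = -11
STORE_FAST m → m=-11
LOAD_FAST i → push 3
LOAD_CONST → push 1
BINARY_OP + → 3 + 1 = 4
STORE_FAST i → i=4
LOAD_FAST i → push 4
LOAD_CONST → push 5
COMPARE_OP bool(<) → 4 vs 5 = True
POP_JUMP_IF_FALSE → pop True; no jump
LOAD_FAST m → push -11
LOAD_CONST → push 3
BINARY_OP - → -11 - 3 = -14
STORE_FAST m → m=-14
LOAD_FAST i → push 4
LOAD_CONST → push 1
BINARY_OP + → 4 + 1 = 5
STORE_FAST i → i=5
LOAD_FAST i → push 5
LOAD_CONST → push 5
COMPARE_OP bool(<) → 5 vs 5 = False
POP_JUMP_IF_FALSE → pop False; jump
LOAD_FAST m → push -14
RETURN_VALUE → return -14.

-14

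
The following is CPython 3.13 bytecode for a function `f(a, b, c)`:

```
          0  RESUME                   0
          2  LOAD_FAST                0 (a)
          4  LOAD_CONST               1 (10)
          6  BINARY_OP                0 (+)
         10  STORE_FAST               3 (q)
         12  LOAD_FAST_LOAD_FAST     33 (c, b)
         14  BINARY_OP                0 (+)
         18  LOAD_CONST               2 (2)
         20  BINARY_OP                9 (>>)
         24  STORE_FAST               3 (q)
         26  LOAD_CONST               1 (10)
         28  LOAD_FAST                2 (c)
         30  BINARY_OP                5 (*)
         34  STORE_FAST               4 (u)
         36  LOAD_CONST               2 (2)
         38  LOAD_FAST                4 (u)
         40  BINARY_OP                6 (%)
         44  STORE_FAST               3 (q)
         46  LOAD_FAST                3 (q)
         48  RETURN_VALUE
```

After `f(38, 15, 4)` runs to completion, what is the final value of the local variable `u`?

LOAD_FAST a → push 38. Stack: [38]
LOAD_CONST → push 10. Stack: [38, 10]
BINARY_OP + → 38 + 10 = 48. Stack: [48]
STORE_FAST q → q=48. Stack: []
LOAD_FAST_LOAD_FAST c,b → push 4,15. Stack: [4, 15]
BINARY_OP + → 4 + 15 = 19. Stack: [19]
LOAD_CONST → push 2. Stack: [19, 2]
BINARY_OP >> → 19 >> 2 = 4. Stack: [4]
STORE_FAST q → q=4. Stack: []
LOAD_CONST → push 10. Stack: [10]
LOAD_FAST c → push 4. Stack: [10, 4]
BINARY_OP * → 10 * 4 = 40. Stack: [40]
STORE_FAST u → u=40. Stack: []
LOAD_CONST → push 2. Stack: [2]
LOAD_FAST u → push 40. Stack: [2, 40]
BINARY_OP % → 2 % 40 = 2. Stack: [2]
STORE_FAST q → q=2. Stack: []
LOAD_FAST q → push 2. Stack: [2]
RETURN_VALUE → return 2.

40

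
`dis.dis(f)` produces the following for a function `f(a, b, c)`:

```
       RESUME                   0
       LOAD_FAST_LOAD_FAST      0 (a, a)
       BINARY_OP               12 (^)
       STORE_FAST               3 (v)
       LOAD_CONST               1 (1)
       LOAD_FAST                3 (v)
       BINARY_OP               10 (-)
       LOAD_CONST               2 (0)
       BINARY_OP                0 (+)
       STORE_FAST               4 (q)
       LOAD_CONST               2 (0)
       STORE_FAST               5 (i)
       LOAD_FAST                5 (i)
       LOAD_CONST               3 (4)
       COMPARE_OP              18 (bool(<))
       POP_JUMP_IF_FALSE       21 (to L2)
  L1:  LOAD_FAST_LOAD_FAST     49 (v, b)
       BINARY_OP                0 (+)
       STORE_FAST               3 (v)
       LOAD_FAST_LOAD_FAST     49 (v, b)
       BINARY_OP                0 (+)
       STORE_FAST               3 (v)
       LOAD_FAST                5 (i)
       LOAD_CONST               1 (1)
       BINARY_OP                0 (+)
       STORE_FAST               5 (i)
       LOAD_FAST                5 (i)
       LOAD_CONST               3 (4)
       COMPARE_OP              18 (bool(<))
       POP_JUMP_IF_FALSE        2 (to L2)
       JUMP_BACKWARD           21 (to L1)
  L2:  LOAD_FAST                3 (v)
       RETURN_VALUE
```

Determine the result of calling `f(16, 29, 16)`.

LOAD_FAST_LOAD_FAST a,a → push 16,16
BINARY_OP ^ → 16 ^ 16 = 0
STORE_FAST v → v=0
LOAD_CONST → push 1
LOAD_FAST v → push 0
BINARY_OP - → 1 - 0 = 1
LOAD_CONST → push 0
BINARY_OP + → 1 + 0 = 1
STORE_FAST q → q=1
LOAD_CONST → push 0
STORE_FAST i → i=0
LOAD_FAST i → push 0
LOAD_CONST → push 4
COMPARE_OP bool(<) → 0 vs 4 = True
POP_JUMP_IF_FALSE → pop True; no jump
LOAD_FAST_LOAD_FAST v,b → push 0,29
BINARY_OP + → 0 + 29 = 29
STORE_FAST v → v=29
LOAD_FAST_LOAD_FAST v,b → push 29,29
BINARY_OP + → 29 + 29 = 58
STORE_FAST v → v=58
LOAD_FAST i → push 0
LOAD_CONST → push 1
BINARY_OP + → 0 + 1 = 1
STORE_FAST i → i=1
LOAD_FAST i → push 1
LOAD_CONST → push 4
COMPARE_OP bool(<) → 1 vs 4 = True
POP_JUMP_IF_FALSE → pop True; no jump
LOAD_FAST_LOAD_FAST v,b → push 58,29
BINARY_OP + → 58 + 29 = 87
STORE_FAST v → v=87
LOAD_FAST_LOAD_FAST v,b → push 87,29
BINARY_OP + → 87 + 29 = 116
STORE_FAST v → v=116
LOAD_FAST i → push 1
LOAD_CONST → push 1
BINARY_OP + → 1 + 1 = 2
STORE_FAST i → i=2
LOAD_FAST i → push 2
LOAD_CONST → push 4
COMPARE_OP bool(<) → 2 vs 4 = True
POP_JUMP_IF_FALSE → pop True; no jump
LOAD_FAST_LOAD_FAST v,b → push 116,29
BINARY_OP + → 116 + 29 = 145
STORE_FAST v → v=145
LOAD_FAST_LOAD_FAST v,b → push 145,29
BINARY_OP + → 145 + 29 = 174
STORE_FAST v → v=174
LOAD_FAST i → push 2
LOAD_CONST → push 1
BINARY_OP + → 2 + 1 = 3
STORE_FAST i → i=3
LOAD_FAST i → push 3
LOAD_CONST → push 4
COMPARE_OP bool(<) → 3 vs 4 = True
POP_JUMP_IF_FALSE → pop True; no jump
LOAD_FAST_LOAD_FAST v,b → push 174,29
BINARY_OP + → 174 + 29 = 203
STORE_FAST v → v=203
LOAD_FAST_LOAD_FAST v,b → push 203,29
BINARY_OP + → 203 + 29 = 232
STORE_FAST v → v=232
LOAD_FAST i → push 3
LOAD_CONST → push 1
BINARY_OP + → 3 + 1 = 4
STORE_FAST i → i=4
LOAD_FAST i → push 4
LOAD_CONST → push 4
COMPARE_OP bool(<) → 4 vs 4 = False
POP_JUMP_IF_FALSE → pop False; jump
LOAD_FAST v → push 232
RETURN_VALUE → return 232.

232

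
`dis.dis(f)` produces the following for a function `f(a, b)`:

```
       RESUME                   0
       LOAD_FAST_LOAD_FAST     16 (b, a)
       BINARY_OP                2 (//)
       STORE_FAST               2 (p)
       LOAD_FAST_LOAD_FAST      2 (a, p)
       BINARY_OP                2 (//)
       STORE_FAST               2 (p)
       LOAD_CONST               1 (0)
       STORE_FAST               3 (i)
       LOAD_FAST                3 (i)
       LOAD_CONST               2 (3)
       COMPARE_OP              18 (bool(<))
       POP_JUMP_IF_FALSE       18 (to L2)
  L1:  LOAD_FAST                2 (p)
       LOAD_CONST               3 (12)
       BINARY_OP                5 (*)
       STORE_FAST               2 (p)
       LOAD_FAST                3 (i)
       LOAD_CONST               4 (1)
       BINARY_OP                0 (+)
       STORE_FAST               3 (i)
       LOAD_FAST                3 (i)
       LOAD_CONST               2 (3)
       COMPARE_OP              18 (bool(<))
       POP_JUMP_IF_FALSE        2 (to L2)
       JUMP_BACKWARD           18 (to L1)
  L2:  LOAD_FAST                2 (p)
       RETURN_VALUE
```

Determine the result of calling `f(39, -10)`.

-67392

LOAD_FAST_LOAD_FAST b,a → push -10,39. Stack: [-10, 39]
BINARY_OP // → -10 // 39 = -1. Stack: [-1]
STORE_FAST p → p=-1. Stack: []
LOAD_FAST_LOAD_FAST a,p → push 39,-1. Stack: [39, -1]
BINARY_OP // → 39 // -1 = -39. Stack: [-39]
STORE_FAST p → p=-39. Stack: []
LOAD_CONST → push 0. Stack: [0]
STORE_FAST i → i=0. Stack: []
LOAD_FAST i → push 0. Stack: [0]
LOAD_CONST → push 3. Stack: [0, 3]
COMPARE_OP bool(<) → 0 vs 3 = True. Stack: [True]
POP_JUMP_IF_FALSE → pop True; no jump. Stack: []
LOAD_FAST p → push -39. Stack: [-39]
LOAD_CONST → push 12. Stack: [-39, 12]
BINARY_OP * → -39 * 12 = -468. Stack: [-468]
STORE_FAST p → p=-468. Stack: []
LOAD_FAST i → push 0. Stack: [0]
LOAD_CONST → push 1. Stack: [0, 1]
BINARY_OP + → 0 + 1 = 1. Stack: [1]
STORE_FAST i → i=1. Stack: []
LOAD_FAST i → push 1. Stack: [1]
LOAD_CONST → push 3. Stack: [1, 3]
COMPARE_OP bool(<) → 1 vs 3 = True. Stack: [True]
POP_JUMP_IF_FALSE → pop True; no jump. Stack: []
LOAD_FAST p → push -468. Stack: [-468]
LOAD_CONST → push 12. Stack: [-468, 12]
BINARY_OP * → -468 * 12 = -5616. Stack: [-5616]
STORE_FAST p → p=-5616. Stack: []
LOAD_FAST i → push 1. Stack: [1]
LOAD_CONST → push 1. Stack: [1, 1]
BINARY_OP + → 1 + 1 = 2. Stack: [2]
STORE_FAST i → i=2. Stack: []
LOAD_FAST i → push 2. Stack: [2]
LOAD_CONST → push 3. Stack: [2, 3]
COMPARE_OP bool(<) → 2 vs 3 = True. Stack: [True]
POP_JUMP_IF_FALSE → pop True; no jump. Stack: []
LOAD_FAST p → push -5616. Stack: [-5616]
LOAD_CONST → push 12. Stack: [-5616, 12]
BINARY_OP * → -5616 * 12 = -67392. Stack: [-67392]
STORE_FAST p → p=-67392. Stack: []
LOAD_FAST i → push 2. Stack: [2]
LOAD_CONST → push 1. Stack: [2, 1]
BINARY_OP + → 2 + 1 = 3. Stack: [3]
STORE_FAST i → i=3. Stack: []
LOAD_FAST i → push 3. Stack: [3]
LOAD_CONST → push 3. Stack: [3, 3]
COMPARE_OP bool(<) → 3 vs 3 = False. Stack: [False]
POP_JUMP_IF_FALSE → pop False; jump. Stack: []
LOAD_FAST p → push -67392. Stack: [-67392]
RETURN_VALUE → return -67392.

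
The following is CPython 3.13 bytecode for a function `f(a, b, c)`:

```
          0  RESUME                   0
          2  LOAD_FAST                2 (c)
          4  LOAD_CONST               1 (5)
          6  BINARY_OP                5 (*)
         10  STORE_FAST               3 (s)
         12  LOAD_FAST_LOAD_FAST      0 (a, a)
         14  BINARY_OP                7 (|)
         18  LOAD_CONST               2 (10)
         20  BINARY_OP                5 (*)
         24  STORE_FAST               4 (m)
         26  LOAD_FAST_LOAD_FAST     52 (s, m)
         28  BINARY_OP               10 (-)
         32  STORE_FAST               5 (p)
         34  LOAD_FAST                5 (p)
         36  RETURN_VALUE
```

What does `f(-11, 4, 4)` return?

LOAD_FAST c → push 4. Stack: [4]
LOAD_CONST → push 5. Stack: [4, 5]
BINARY_OP * → 4 * 5 = 20. Stack: [20]
STORE_FAST s → s=20. Stack: []
LOAD_FAST_LOAD_FAST a,a → push -11,-11. Stack: [-11, -11]
BINARY_OP | → -11 | -11 = -11. Stack: [-11]
LOAD_CONST → push 10. Stack: [-11, 10]
BINARY_OP * → -11 * 10 = -110. Stack: [-110]
STORE_FAST m → m=-110. Stack: []
LOAD_FAST_LOAD_FAST s,m → push 20,-110. Stack: [20, -110]
BINARY_OP - → 20 - -110 = 130. Stack: [130]
STORE_FAST p → p=130. Stack: []
LOAD_FAST p → push 130. Stack: [130]
RETURN_VALUE → return 130.

130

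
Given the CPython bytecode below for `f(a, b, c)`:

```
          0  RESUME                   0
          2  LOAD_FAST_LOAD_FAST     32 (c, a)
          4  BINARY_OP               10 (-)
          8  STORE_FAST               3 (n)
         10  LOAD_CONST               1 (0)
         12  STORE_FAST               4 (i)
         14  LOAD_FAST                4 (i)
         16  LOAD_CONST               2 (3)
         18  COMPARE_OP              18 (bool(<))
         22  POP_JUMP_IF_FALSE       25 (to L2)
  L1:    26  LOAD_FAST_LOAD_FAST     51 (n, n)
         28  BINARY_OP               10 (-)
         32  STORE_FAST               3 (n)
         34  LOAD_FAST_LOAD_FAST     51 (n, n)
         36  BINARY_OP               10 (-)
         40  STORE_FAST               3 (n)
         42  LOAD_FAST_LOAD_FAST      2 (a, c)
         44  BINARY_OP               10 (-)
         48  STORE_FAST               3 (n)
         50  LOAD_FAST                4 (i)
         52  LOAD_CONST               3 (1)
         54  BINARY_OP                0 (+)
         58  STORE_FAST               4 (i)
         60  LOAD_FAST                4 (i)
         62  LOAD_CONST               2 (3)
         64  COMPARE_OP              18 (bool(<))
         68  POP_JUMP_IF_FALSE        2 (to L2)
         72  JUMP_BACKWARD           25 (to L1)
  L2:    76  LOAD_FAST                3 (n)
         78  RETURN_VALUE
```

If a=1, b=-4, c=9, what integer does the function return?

LOAD_FAST_LOAD_FAST c,a → push 9,1. Stack: [9, 1]
BINARY_OP - → 9 - 1 = 8. Stack: [8]
STORE_FAST n → n=8. Stack: []
LOAD_CONST → push 0. Stack: [0]
STORE_FAST i → i=0. Stack: []
LOAD_FAST i → push 0. Stack: [0]
LOAD_CONST → push 3. Stack: [0, 3]
COMPARE_OP bool(<) → 0 vs 3 = True. Stack: [True]
POP_JUMP_IF_FALSE → pop True; no jump. Stack: []
LOAD_FAST_LOAD_FAST n,n → push 8,8. Stack: [8, 8]
BINARY_OP - → 8 - 8 = 0. Stack: [0]
STORE_FAST n → n=0. Stack: []
LOAD_FAST_LOAD_FAST n,n → push 0,0. Stack: [0, 0]
BINARY_OP - → 0 - 0 = 0. Stack: [0]
STORE_FAST n → n=0. Stack: []
LOAD_FAST_LOAD_FAST a,c → push 1,9. Stack: [1, 9]
BINARY_OP - → 1 - 9 = -8. Stack: [-8]
STORE_FAST n → n=-8. Stack: []
LOAD_FAST i → push 0. Stack: [0]
LOAD_CONST → push 1. Stack: [0, 1]
BINARY_OP + → 0 + 1 = 1. Stack: [1]
STORE_FAST i → i=1. Stack: []
LOAD_FAST i → push 1. Stack: [1]
LOAD_CONST → push 3. Stack: [1, 3]
COMPARE_OP bool(<) → 1 vs 3 = True. Stack: [True]
POP_JUMP_IF_FALSE → pop True; no jump. Stack: []
LOAD_FAST_LOAD_FAST n,n → push -8,-8. Stack: [-8, -8]
BINARY_OP - → -8 - -8 = 0. Stack: [0]
STORE_FAST n → n=0. Stack: []
LOAD_FAST_LOAD_FAST n,n → push 0,0. Stack: [0, 0]
BINARY_OP - → 0 - 0 = 0. Stack: [0]
STORE_FAST n → n=0. Stack: []
LOAD_FAST_LOAD_FAST a,c → push 1,9. Stack: [1, 9]
BINARY_OP - → 1 - 9 = -8. Stack: [-8]
STORE_FAST n → n=-8. Stack: []
LOAD_FAST i → push 1. Stack: [1]
LOAD_CONST → push 1. Stack: [1, 1]
BINARY_OP + → 1 + 1 = 2. Stack: [2]
STORE_FAST i → i=2. Stack: []
LOAD_FAST i → push 2. Stack: [2]
LOAD_CONST → push 3. Stack: [2, 3]
COMPARE_OP bool(<) → 2 vs 3 = True. Stack: [True]
POP_JUMP_IF_FALSE → pop True; no jump. Stack: []
LOAD_FAST_LOAD_FAST n,n → push -8,-8. Stack: [-8, -8]
BINARY_OP - → -8 - -8 = 0. Stack: [0]
STORE_FAST n → n=0. Stack: []
LOAD_FAST_LOAD_FAST n,n → push 0,0. Stack: [0, 0]
BINARY_OP - → 0 - 0 = 0. Stack: [0]
STORE_FAST n → n=0. Stack: []
LOAD_FAST_LOAD_FAST a,c → push 1,9. Stack: [1, 9]
BINARY_OP - → 1 - 9 = -8. Stack: [-8]
STORE_FAST n → n=-8. Stack: []
LOAD_FAST i → push 2. Stack: [2]
LOAD_CONST → push 1. Stack: [2, 1]
BINARY_OP + → 2 + 1 = 3. Stack: [3]
STORE_FAST i → i=3. Stack: []
LOAD_FAST i → push 3. Stack: [3]
LOAD_CONST → push 3. Stack: [3, 3]
COMPARE_OP bool(<) → 3 vs 3 = False. Stack: [False]
POP_JUMP_IF_FALSE → pop False; jump. Stack: []
LOAD_FAST n → push -8. Stack: [-8]
RETURN_VALUE → return -8.

-8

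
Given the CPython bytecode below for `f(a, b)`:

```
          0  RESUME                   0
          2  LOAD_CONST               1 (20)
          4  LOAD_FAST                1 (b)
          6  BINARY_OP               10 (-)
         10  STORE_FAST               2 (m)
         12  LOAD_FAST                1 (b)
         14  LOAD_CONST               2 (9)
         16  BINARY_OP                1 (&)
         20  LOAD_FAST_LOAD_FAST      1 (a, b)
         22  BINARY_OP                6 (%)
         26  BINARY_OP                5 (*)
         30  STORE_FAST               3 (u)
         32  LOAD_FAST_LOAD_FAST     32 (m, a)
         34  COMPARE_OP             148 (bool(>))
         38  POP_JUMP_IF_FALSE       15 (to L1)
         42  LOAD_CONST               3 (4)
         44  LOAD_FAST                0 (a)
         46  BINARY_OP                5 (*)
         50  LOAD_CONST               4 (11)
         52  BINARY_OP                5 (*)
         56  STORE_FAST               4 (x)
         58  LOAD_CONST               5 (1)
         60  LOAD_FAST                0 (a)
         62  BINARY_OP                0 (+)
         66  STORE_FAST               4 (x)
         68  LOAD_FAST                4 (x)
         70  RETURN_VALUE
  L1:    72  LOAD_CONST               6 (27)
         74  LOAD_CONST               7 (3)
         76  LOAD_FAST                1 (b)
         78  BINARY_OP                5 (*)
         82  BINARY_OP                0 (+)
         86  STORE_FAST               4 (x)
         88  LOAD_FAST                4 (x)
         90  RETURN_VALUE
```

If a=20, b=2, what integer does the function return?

LOAD_CONST → push 20. Stack: [20]
LOAD_FAST b → push 2. Stack: [20, 2]
BINARY_OP - → 20 - 2 = 18. Stack: [18]
STORE_FAST m → m=18. Stack: []
LOAD_FAST b → push 2. Stack: [2]
LOAD_CONST → push 9. Stack: [2, 9]
BINARY_OP & → 2 & 9 = 0. Stack: [0]
LOAD_FAST_LOAD_FAST a,b → push 20,2. Stack: [0, 20, 2]
BINARY_OP % → 20 % 2 = 0. Stack: [0, 0]
BINARY_OP * → 0 * 0 = 0. Stack: [0]
STORE_FAST u → u=0. Stack: []
LOAD_FAST_LOAD_FAST m,a → push 18,20. Stack: [18, 20]
COMPARE_OP bool(>) → 18 vs 20 = False. Stack: [False]
POP_JUMP_IF_FALSE → pop False; jump. Stack: []
LOAD_CONST → push 27. Stack: [27]
LOAD_CONST → push 3. Stack: [27, 3]
LOAD_FAST b → push 2. Stack: [27, 3, 2]
BINARY_OP * → 3 * 2 = 6. Stack: [27, 6]
BINARY_OP + → 27 + 6 = 33. Stack: [33]
STORE_FAST x → x=33. Stack: []
LOAD_FAST x → push 33. Stack: [33]
RETURN_VALUE → return 33.

33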